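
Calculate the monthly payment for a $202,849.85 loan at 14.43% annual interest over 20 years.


Loan payment formula: PMT = PV × r / (1 − (1 + r)^(−n))
Monthly rate r = 0.1443/12 = 0.012025, n = 240 months
Denominator: 1 − (1 + 0.1443/12)^(−240) = 0.943232
PMT = $202,849.85 × (0.1443/12) / 0.943232
PMT = $2,586.08 per month

PMT = PV × r / (1-(1+r)^(-n)) = $2,586.08/month


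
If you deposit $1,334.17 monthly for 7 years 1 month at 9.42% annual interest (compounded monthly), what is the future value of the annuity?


Future value of an ordinary annuity: FV = PMT × ((1 + r)^n − 1) / r
Monthly rate r = 0.0942/12 = 0.00785, n = 85
FV = $1,334.17 × ((1 + 0.0942/12)^85 − 1) / (0.0942/12)
FV = $1,334.17 × 120.229262
FV = $160,406.27

FV = PMT × ((1+r)^n - 1)/r = $160,406.27


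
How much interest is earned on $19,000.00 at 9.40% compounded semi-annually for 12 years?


Compound interest earned = final amount − principal.
A = P(1 + r/n)^(nt) = $19,000.00 × (1 + 0.094/2)^(2 × 12) = $57,210.27
Interest = A − P = $57,210.27 − $19,000.00 = $38,210.27

Interest = A - P = $38,210.27


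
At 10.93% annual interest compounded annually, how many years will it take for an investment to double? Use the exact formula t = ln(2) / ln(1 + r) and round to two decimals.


Doubling condition: (1 + r)^t = 2
Take ln of both sides: t × ln(1 + r) = ln(2)
t = ln(2) / ln(1 + r)
t = 0.693147 / 0.103729
t = 6.68

t = ln(2) / ln(1 + r) = 6.68 years


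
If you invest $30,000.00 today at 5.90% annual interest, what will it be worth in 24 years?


Future value formula: FV = PV × (1 + r)^t
FV = $30,000.00 × (1 + 0.059)^24
FV = $30,000.00 × 3.9582484
FV = $118,747.45

FV = PV × (1 + r)^t = $118,747.45


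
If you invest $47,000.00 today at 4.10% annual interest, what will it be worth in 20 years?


Future value formula: FV = PV × (1 + r)^t
FV = $47,000.00 × (1 + 0.041)^20
FV = $47,000.00 × 2.2336473
FV = $104,981.42

FV = PV × (1 + r)^t = $104,981.42


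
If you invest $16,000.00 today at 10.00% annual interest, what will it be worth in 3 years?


Future value formula: FV = PV × (1 + r)^t
FV = $16,000.00 × (1 + 0.1)^3
FV = $16,000.00 × 1.331000
FV = $21,296.00

FV = PV × (1 + r)^t = $21,296.00


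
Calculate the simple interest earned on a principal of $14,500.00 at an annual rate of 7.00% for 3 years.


Simple interest formula: I = P × r × t
I = $14,500.00 × 0.07 × 3
I = $3,045.00

I = P × r × t = $3,045.00


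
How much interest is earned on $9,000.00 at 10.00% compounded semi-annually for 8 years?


Compound interest earned = final amount − principal.
A = P(1 + r/n)^(nt) = $9,000.00 × (1 + 0.1/2)^(2 × 8) = $19,645.87
Interest = A − P = $19,645.87 − $9,000.00 = $10,645.87

Interest = A - P = $10,645.87


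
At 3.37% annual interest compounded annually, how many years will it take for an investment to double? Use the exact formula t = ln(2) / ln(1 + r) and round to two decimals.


Doubling condition: (1 + r)^t = 2
Take ln of both sides: t × ln(1 + r) = ln(2)
t = ln(2) / ln(1 + r)
t = 0.693147 / 0.033145
t = 20.91

t = ln(2) / ln(1 + r) = 20.91 years


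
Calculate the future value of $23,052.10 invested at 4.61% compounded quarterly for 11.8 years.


Compound interest formula: A = P(1 + r/n)^(nt)
A = $23,052.10 × (1 + 0.0461/4)^(4 × 11.8)
Growth factor: (1 + 0.0461/4)^47.2 = 1.717499
A = $23,052.10 × 1.717499
A = $39,591.96

A = P(1 + r/n)^(nt) = $39,591.96


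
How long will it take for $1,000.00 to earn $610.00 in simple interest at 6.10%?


Rearrange the simple interest formula for t:
I = P × r × t  ⇒  t = I / (P × r)
t = $610.00 / ($1,000.00 × 0.061)
t = 10

t = I/(P×r) = 10 years


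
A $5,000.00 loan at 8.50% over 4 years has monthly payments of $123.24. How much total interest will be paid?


Total paid over the life of the loan = PMT × n.
Total paid = $123.24 × 48 = $5,915.52
Total interest = total paid − principal = $5,915.52 − $5,000.00 = $915.52

Total interest = (PMT × n) - PV = $915.52


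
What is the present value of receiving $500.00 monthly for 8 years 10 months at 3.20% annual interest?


Present value of an ordinary annuity: PV = PMT × (1 − (1 + r)^(−n)) / r
Monthly rate r = 0.032/12 ≈ 0.00266667, n = 106
PV = $500.00 × (1 − (1 + 0.032/12)^(−106)) / (0.032/12)
PV = $500.00 × 92.2295099
PV = $46,114.75

PV = PMT × (1-(1+r)^(-n))/r = $46,114.75


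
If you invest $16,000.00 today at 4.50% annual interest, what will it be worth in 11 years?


Future value formula: FV = PV × (1 + r)^t
FV = $16,000.00 × (1 + 0.045)^11
FV = $16,000.00 × 1.622853
FV = $25,965.65

FV = PV × (1 + r)^t = $25,965.65


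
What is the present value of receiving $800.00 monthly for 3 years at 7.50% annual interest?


Present value of an ordinary annuity: PV = PMT × (1 − (1 + r)^(−n)) / r
Monthly rate r = 0.075/12 = 0.00625, n = 36
PV = $800.00 × (1 − (1 + 0.075/12)^(−36)) / (0.075/12)
PV = $800.00 × 32.147913
PV = $25,718.33

PV = PMT × (1-(1+r)^(-n))/r = $25,718.33


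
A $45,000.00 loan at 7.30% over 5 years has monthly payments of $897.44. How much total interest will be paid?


Total paid over the life of the loan = PMT × n.
Total paid = $897.44 × 60 = $53,846.40
Total interest = total paid − principal = $53,846.40 − $45,000.00 = $8,846.40

Total interest = (PMT × n) - PV = $8,846.40


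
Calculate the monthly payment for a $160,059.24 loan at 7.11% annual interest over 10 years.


Loan payment formula: PMT = PV × r / (1 − (1 + r)^(−n))
Monthly rate r = 0.0711/12 = 0.005925, n = 120 months
Denominator: 1 − (1 + 0.0711/12)^(−120) = 0.507816
PMT = $160,059.24 × (0.0711/12) / 0.507816
PMT = $1,867.51 per month

PMT = PV × r / (1-(1+r)^(-n)) = $1,867.51/month


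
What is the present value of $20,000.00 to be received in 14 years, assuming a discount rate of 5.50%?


Present value formula: PV = FV / (1 + r)^t
PV = $20,000.00 / (1 + 0.055)^14
PV = $20,000.00 / 2.116091
PV = $9,451.39

PV = FV / (1 + r)^t = $9,451.39


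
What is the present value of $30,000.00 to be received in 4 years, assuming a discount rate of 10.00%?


Present value formula: PV = FV / (1 + r)^t
PV = $30,000.00 / (1 + 0.1)^4
PV = $30,000.00 / 1.464100
PV = $20,490.40

PV = FV / (1 + r)^t = $20,490.40


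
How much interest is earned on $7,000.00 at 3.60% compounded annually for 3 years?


Compound interest earned = final amount − principal.
A = P(1 + r/n)^(nt) = $7,000.00 × (1 + 0.036/1)^(1 × 3) = $7,783.54
Interest = A − P = $7,783.54 − $7,000.00 = $783.54

Interest = A - P = $783.54


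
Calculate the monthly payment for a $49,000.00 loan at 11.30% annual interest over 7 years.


Loan payment formula: PMT = PV × r / (1 − (1 + r)^(−n))
Monthly rate r = 0.113/12 ≈ 0.00941667, n = 84 months
Denominator: 1 − (1 + 0.113/12)^(−84) = 0.544928
PMT = $49,000.00 × (0.113/12) / 0.544928
PMT = $846.75 per month

PMT = PV × r / (1-(1+r)^(-n)) = $846.75/month


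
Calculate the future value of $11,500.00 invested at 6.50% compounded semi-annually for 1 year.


Compound interest formula: A = P(1 + r/n)^(nt)
A = $11,500.00 × (1 + 0.065/2)^(2 × 1)
Growth factor: (1 + 0.065/2)^2 = 1.0660562
A = $11,500.00 × 1.0660562
A = $12,259.65

A = P(1 + r/n)^(nt) = $12,259.65


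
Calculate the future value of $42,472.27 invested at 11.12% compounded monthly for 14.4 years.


Compound interest formula: A = P(1 + r/n)^(nt)
A = $42,472.27 × (1 + 0.1112/12)^(12 × 14.4)
Growth factor: (1 + 0.1112/12)^172.8 = 4.9229417
A = $42,472.27 × 4.9229417
A = $209,088.51

A = P(1 + r/n)^(nt) = $209,088.51


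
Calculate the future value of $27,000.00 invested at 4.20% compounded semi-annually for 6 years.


Compound interest formula: A = P(1 + r/n)^(nt)
A = $27,000.00 × (1 + 0.042/2)^(2 × 6)
Growth factor: (1 + 0.042/2)^12 = 1.283243
A = $27,000.00 × 1.283243
A = $34,647.56

A = P(1 + r/n)^(nt) = $34,647.56


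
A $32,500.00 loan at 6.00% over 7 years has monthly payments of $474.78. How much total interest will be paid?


Total paid over the life of the loan = PMT × n.
Total paid = $474.78 × 84 = $39,881.52
Total interest = total paid − principal = $39,881.52 − $32,500.00 = $7,381.52

Total interest = (PMT × n) - PV = $7,381.52


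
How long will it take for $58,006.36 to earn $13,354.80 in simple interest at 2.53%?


Rearrange the simple interest formula for t:
I = P × r × t  ⇒  t = I / (P × r)
t = $13,354.80 / ($58,006.36 × 0.0253)
t = 9.1

t = I/(P×r) = 9.1 years


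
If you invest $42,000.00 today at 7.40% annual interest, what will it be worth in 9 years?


Future value formula: FV = PV × (1 + r)^t
FV = $42,000.00 × (1 + 0.074)^9
FV = $42,000.00 × 1.901247
FV = $79,852.37

FV = PV × (1 + r)^t = $79,852.37


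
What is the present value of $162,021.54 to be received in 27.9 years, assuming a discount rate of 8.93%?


Present value formula: PV = FV / (1 + r)^t
PV = $162,021.54 / (1 + 0.0893)^27.9
PV = $162,021.54 / 10.874652
PV = $14,899.01

PV = FV / (1 + r)^t = $14,899.01


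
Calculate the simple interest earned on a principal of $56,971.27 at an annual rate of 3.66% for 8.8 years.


Simple interest formula: I = P × r × t
I = $56,971.27 × 0.0366 × 8.8
I = $18,349.31

I = P × r × t = $18,349.31


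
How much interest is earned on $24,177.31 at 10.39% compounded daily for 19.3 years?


Compound interest earned = final amount − principal.
A = P(1 + r/n)^(nt) = $24,177.31 × (1 + 0.1039/365)^(365 × 19.3) = $179,540.22
Interest = A − P = $179,540.22 − $24,177.31 = $155,362.91

Interest = A - P = $155,362.91


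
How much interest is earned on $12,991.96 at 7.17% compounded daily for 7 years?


Compound interest earned = final amount − principal.
A = P(1 + r/n)^(nt) = $12,991.96 × (1 + 0.0717/365)^(365 × 7) = $21,459.80
Interest = A − P = $21,459.80 − $12,991.96 = $8,467.84

Interest = A - P = $8,467.84


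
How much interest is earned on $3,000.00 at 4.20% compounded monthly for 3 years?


Compound interest earned = final amount − principal.
A = P(1 + r/n)^(nt) = $3,000.00 × (1 + 0.042/12)^(12 × 3) = $3,402.10
Interest = A − P = $3,402.10 − $3,000.00 = $402.10

Interest = A - P = $402.10


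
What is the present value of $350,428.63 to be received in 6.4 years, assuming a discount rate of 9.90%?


Present value formula: PV = FV / (1 + r)^t
PV = $350,428.63 / (1 + 0.099)^6.4
PV = $350,428.63 / 1.8297225
PV = $191,520.10

PV = FV / (1 + r)^t = $191,520.10


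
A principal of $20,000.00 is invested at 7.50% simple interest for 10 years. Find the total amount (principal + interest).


Total amount formula: A = P(1 + rt) = P + P·r·t
Interest: I = P × r × t = $20,000.00 × 0.075 × 10 = $15,000.00
A = P + I = $20,000.00 + $15,000.00 = $35,000.00

A = P + I = P(1 + rt) = $35,000.00


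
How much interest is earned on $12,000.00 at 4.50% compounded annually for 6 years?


Compound interest earned = final amount − principal.
A = P(1 + r/n)^(nt) = $12,000.00 × (1 + 0.045/1)^(1 × 6) = $15,627.12
Interest = A − P = $15,627.12 − $12,000.00 = $3,627.12

Interest = A - P = $3,627.12


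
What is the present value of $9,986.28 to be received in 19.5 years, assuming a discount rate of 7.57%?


Present value formula: PV = FV / (1 + r)^t
PV = $9,986.28 / (1 + 0.0757)^19.5
PV = $9,986.28 / 4.149328
PV = $2,406.72

PV = FV / (1 + r)^t = $2,406.72


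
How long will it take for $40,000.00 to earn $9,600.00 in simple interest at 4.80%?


Rearrange the simple interest formula for t:
I = P × r × t  ⇒  t = I / (P × r)
t = $9,600.00 / ($40,000.00 × 0.048)
t = 5

t = I/(P×r) = 5 years


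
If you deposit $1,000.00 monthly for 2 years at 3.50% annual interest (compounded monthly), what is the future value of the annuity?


Future value of an ordinary annuity: FV = PMT × ((1 + r)^n − 1) / r
Monthly rate r = 0.035/12 ≈ 0.00291667, n = 24
FV = $1,000.00 × ((1 + 0.035/12)^24 − 1) / (0.035/12)
FV = $1,000.00 × 24.8224848
FV = $24,822.48

FV = PMT × ((1+r)^n - 1)/r = $24,822.48


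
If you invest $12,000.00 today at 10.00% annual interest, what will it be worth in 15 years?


Future value formula: FV = PV × (1 + r)^t
FV = $12,000.00 × (1 + 0.1)^15
FV = $12,000.00 × 4.177248
FV = $50,126.98

FV = PV × (1 + r)^t = $50,126.98


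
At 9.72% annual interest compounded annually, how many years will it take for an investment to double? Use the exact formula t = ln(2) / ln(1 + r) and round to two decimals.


Doubling condition: (1 + r)^t = 2
Take ln of both sides: t × ln(1 + r) = ln(2)
t = ln(2) / ln(1 + r)
t = 0.693147 / 0.092761
t = 7.47

t = ln(2) / ln(1 + r) = 7.47 years


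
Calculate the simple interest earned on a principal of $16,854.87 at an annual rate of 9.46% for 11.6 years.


Simple interest formula: I = P × r × t
I = $16,854.87 × 0.0946 × 11.6
I = $18,495.86

I = P × r × t = $18,495.86


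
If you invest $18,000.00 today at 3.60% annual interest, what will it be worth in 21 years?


Future value formula: FV = PV × (1 + r)^t
FV = $18,000.00 × (1 + 0.036)^21
FV = $18,000.00 × 2.1016232
FV = $37,829.22

FV = PV × (1 + r)^t = $37,829.22


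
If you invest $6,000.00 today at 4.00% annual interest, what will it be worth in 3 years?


Future value formula: FV = PV × (1 + r)^t
FV = $6,000.00 × (1 + 0.04)^3
FV = $6,000.00 × 1.124864
FV = $6,749.18

FV = PV × (1 + r)^t = $6,749.18


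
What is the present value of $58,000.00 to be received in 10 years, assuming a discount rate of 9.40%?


Present value formula: PV = FV / (1 + r)^t
PV = $58,000.00 / (1 + 0.094)^10
PV = $58,000.00 / 2.4556882
PV = $23,618.63

PV = FV / (1 + r)^t = $23,618.63


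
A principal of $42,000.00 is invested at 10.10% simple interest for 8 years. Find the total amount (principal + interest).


Total amount formula: A = P(1 + rt) = P + P·r·t
Interest: I = P × r × t = $42,000.00 × 0.101 × 8 = $33,936.00
A = P + I = $42,000.00 + $33,936.00 = $75,936.00

A = P + I = P(1 + rt) = $75,936.00


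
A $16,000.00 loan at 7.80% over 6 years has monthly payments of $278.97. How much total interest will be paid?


Total paid over the life of the loan = PMT × n.
Total paid = $278.97 × 72 = $20,085.84
Total interest = total paid − principal = $20,085.84 − $16,000.00 = $4,085.84

Total interest = (PMT × n) - PV = $4,085.84


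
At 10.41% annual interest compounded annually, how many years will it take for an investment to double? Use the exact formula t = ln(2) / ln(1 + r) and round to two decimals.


Doubling condition: (1 + r)^t = 2
Take ln of both sides: t × ln(1 + r) = ln(2)
t = ln(2) / ln(1 + r)
t = 0.693147 / 0.099031
t = 7.00

t = ln(2) / ln(1 + r) = 7.00 years


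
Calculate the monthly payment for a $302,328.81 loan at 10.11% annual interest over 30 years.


Loan payment formula: PMT = PV × r / (1 − (1 + r)^(−n))
Monthly rate r = 0.1011/12 = 0.008425, n = 360 months
Denominator: 1 − (1 + 0.1011/12)^(−360) = 0.951213
PMT = $302,328.81 × (0.1011/12) / 0.951213
PMT = $2,677.76 per month

PMT = PV × r / (1-(1+r)^(-n)) = $2,677.76/month


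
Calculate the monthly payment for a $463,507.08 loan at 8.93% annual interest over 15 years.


Loan payment formula: PMT = PV × r / (1 − (1 + r)^(−n))
Monthly rate r = 0.0893/12 ≈ 0.00744167, n = 180 months
Denominator: 1 − (1 + 0.0893/12)^(−180) = 0.736721
PMT = $463,507.08 × (0.0893/12) / 0.736721
PMT = $4,681.92 per month

PMT = PV × r / (1-(1+r)^(-n)) = $4,681.92/month


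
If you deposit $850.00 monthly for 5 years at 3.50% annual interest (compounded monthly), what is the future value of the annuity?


Future value of an ordinary annuity: FV = PMT × ((1 + r)^n − 1) / r
Monthly rate r = 0.035/12 ≈ 0.00291667, n = 60
FV = $850.00 × ((1 + 0.035/12)^60 − 1) / (0.035/12)
FV = $850.00 × 65.466113
FV = $55,646.20

FV = PMT × ((1+r)^n - 1)/r = $55,646.20


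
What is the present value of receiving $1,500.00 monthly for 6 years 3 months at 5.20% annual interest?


Present value of an ordinary annuity: PV = PMT × (1 − (1 + r)^(−n)) / r
Monthly rate r = 0.052/12 ≈ 0.00433333, n = 75
PV = $1,500.00 × (1 − (1 + 0.052/12)^(−75)) / (0.052/12)
PV = $1,500.00 × 63.915035
PV = $95,872.55

PV = PMT × (1-(1+r)^(-n))/r = $95,872.55


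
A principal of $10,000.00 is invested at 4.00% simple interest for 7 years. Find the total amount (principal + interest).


Total amount formula: A = P(1 + rt) = P + P·r·t
Interest: I = P × r × t = $10,000.00 × 0.04 × 7 = $2,800.00
A = P + I = $10,000.00 + $2,800.00 = $12,800.00

A = P + I = P(1 + rt) = $12,800.00


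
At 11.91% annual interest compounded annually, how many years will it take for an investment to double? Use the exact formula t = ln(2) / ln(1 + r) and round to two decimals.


Doubling condition: (1 + r)^t = 2
Take ln of both sides: t × ln(1 + r) = ln(2)
t = ln(2) / ln(1 + r)
t = 0.693147 / 0.112525
t = 6.16

t = ln(2) / ln(1 + r) = 6.16 years


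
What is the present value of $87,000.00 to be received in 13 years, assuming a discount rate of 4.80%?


Present value formula: PV = FV / (1 + r)^t
PV = $87,000.00 / (1 + 0.048)^13
PV = $87,000.00 / 1.8394868
PV = $47,295.80

PV = FV / (1 + r)^t = $47,295.80


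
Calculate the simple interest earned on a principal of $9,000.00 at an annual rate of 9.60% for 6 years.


Simple interest formula: I = P × r × t
I = $9,000.00 × 0.096 × 6
I = $5,184.00

I = P × r × t = $5,184.00


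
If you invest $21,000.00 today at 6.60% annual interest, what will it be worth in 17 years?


Future value formula: FV = PV × (1 + r)^t
FV = $21,000.00 × (1 + 0.066)^17
FV = $21,000.00 × 2.963961
FV = $62,243.18

FV = PV × (1 + r)^t = $62,243.18


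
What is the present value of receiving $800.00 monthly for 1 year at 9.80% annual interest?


Present value of an ordinary annuity: PV = PMT × (1 − (1 + r)^(−n)) / r
Monthly rate r = 0.098/12 ≈ 0.00816667, n = 12
PV = $800.00 × (1 − (1 + 0.098/12)^(−12)) / (0.098/12)
PV = $800.00 × 11.386552
PV = $9,109.24

PV = PMT × (1-(1+r)^(-n))/r = $9,109.24


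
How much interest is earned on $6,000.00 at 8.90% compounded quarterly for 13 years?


Compound interest earned = final amount − principal.
A = P(1 + r/n)^(nt) = $6,000.00 × (1 + 0.089/4)^(4 × 13) = $18,841.76
Interest = A − P = $18,841.76 − $6,000.00 = $12,841.76

Interest = A - P = $12,841.76


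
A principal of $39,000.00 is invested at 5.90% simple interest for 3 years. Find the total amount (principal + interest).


Total amount formula: A = P(1 + rt) = P + P·r·t
Interest: I = P × r × t = $39,000.00 × 0.059 × 3 = $6,903.00
A = P + I = $39,000.00 + $6,903.00 = $45,903.00

A = P + I = P(1 + rt) = $45,903.00


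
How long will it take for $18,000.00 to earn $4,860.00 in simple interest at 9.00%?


Rearrange the simple interest formula for t:
I = P × r × t  ⇒  t = I / (P × r)
t = $4,860.00 / ($18,000.00 × 0.09)
t = 3

t = I/(P×r) = 3 years


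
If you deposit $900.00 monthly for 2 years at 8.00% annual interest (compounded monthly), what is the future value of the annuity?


Future value of an ordinary annuity: FV = PMT × ((1 + r)^n − 1) / r
Monthly rate r = 0.08/12 ≈ 0.00666667, n = 24
FV = $900.00 × ((1 + 0.08/12)^24 − 1) / (0.08/12)
FV = $900.00 × 25.933190
FV = $23,339.87

FV = PMT × ((1+r)^n - 1)/r = $23,339.87


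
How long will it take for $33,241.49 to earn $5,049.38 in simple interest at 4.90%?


Rearrange the simple interest formula for t:
I = P × r × t  ⇒  t = I / (P × r)
t = $5,049.38 / ($33,241.49 × 0.049)
t = 3.1

t = I/(P×r) = 3.1 years


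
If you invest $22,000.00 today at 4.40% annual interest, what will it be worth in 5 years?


Future value formula: FV = PV × (1 + r)^t
FV = $22,000.00 × (1 + 0.044)^5
FV = $22,000.00 × 1.240231
FV = $27,285.08

FV = PV × (1 + r)^t = $27,285.08


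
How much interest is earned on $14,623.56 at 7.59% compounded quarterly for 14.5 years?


Compound interest earned = final amount − principal.
A = P(1 + r/n)^(nt) = $14,623.56 × (1 + 0.0759/4)^(4 × 14.5) = $43,504.86
Interest = A − P = $43,504.86 − $14,623.56 = $28,881.30

Interest = A - P = $28,881.30


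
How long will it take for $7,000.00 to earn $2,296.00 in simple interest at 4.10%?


Rearrange the simple interest formula for t:
I = P × r × t  ⇒  t = I / (P × r)
t = $2,296.00 / ($7,000.00 × 0.041)
t = 8

t = I/(P×r) = 8 years


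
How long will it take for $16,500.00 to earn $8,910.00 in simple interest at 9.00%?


Rearrange the simple interest formula for t:
I = P × r × t  ⇒  t = I / (P × r)
t = $8,910.00 / ($16,500.00 × 0.09)
t = 6

t = I/(P×r) = 6 years


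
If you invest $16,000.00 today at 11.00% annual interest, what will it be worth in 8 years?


Future value formula: FV = PV × (1 + r)^t
FV = $16,000.00 × (1 + 0.11)^8
FV = $16,000.00 × 2.3045378
FV = $36,872.60

FV = PV × (1 + r)^t = $36,872.60


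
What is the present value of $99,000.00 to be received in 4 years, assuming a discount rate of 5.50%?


Present value formula: PV = FV / (1 + r)^t
PV = $99,000.00 / (1 + 0.055)^4
PV = $99,000.00 / 1.23882465
PV = $79,914.46

PV = FV / (1 + r)^t = $79,914.46


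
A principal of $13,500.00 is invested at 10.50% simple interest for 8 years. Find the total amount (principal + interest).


Total amount formula: A = P(1 + rt) = P + P·r·t
Interest: I = P × r × t = $13,500.00 × 0.105 × 8 = $11,340.00
A = P + I = $13,500.00 + $11,340.00 = $24,840.00

A = P + I = P(1 + rt) = $24,840.00


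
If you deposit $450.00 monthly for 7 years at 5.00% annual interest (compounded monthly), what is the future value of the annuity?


Future value of an ordinary annuity: FV = PMT × ((1 + r)^n − 1) / r
Monthly rate r = 0.05/12 ≈ 0.00416667, n = 84
FV = $450.00 × ((1 + 0.05/12)^84 − 1) / (0.05/12)
FV = $450.00 × 100.328653
FV = $45,147.89

FV = PMT × ((1+r)^n - 1)/r = $45,147.89


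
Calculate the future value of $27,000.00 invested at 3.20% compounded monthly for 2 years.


Compound interest formula: A = P(1 + r/n)^(nt)
A = $27,000.00 × (1 + 0.032/12)^(12 × 2)
Growth factor: (1 + 0.032/12)^24 = 1.0660016
A = $27,000.00 × 1.0660016
A = $28,782.04

A = P(1 + r/n)^(nt) = $28,782.04


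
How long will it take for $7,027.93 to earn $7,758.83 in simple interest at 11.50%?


Rearrange the simple interest formula for t:
I = P × r × t  ⇒  t = I / (P × r)
t = $7,758.83 / ($7,027.93 × 0.115)
t = 9.6

t = I/(P×r) = 9.6 years


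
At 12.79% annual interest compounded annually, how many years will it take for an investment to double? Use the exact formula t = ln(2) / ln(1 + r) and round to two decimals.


Doubling condition: (1 + r)^t = 2
Take ln of both sides: t × ln(1 + r) = ln(2)
t = ln(2) / ln(1 + r)
t = 0.693147 / 0.120357
t = 5.76

t = ln(2) / ln(1 + r) = 5.76 years


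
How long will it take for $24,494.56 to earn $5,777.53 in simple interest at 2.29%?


Rearrange the simple interest formula for t:
I = P × r × t  ⇒  t = I / (P × r)
t = $5,777.53 / ($24,494.56 × 0.0229)
t = 10.3

t = I/(P×r) = 10.3 years


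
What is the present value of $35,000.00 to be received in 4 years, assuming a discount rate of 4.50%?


Present value formula: PV = FV / (1 + r)^t
PV = $35,000.00 / (1 + 0.045)^4
PV = $35,000.00 / 1.1925186
PV = $29,349.65

PV = FV / (1 + r)^t = $29,349.65


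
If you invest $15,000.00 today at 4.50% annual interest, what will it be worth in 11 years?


Future value formula: FV = PV × (1 + r)^t
FV = $15,000.00 × (1 + 0.045)^11
FV = $15,000.00 × 1.62285305
FV = $24,342.80

FV = PV × (1 + r)^t = $24,342.80


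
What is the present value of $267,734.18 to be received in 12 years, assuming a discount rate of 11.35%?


Present value formula: PV = FV / (1 + r)^t
PV = $267,734.18 / (1 + 0.1135)^12
PV = $267,734.18 / 3.6331444
PV = $73,692.14

PV = FV / (1 + r)^t = $73,692.14


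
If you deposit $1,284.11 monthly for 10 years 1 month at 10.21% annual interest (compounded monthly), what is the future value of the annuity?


Future value of an ordinary annuity: FV = PMT × ((1 + r)^n − 1) / r
Monthly rate r = 0.1021/12 ≈ 0.00850833, n = 121
FV = $1,284.11 × ((1 + 0.1021/12)^121 − 1) / (0.1021/12)
FV = $1,284.11 × 210.090829
FV = $269,779.73

FV = PMT × ((1+r)^n - 1)/r = $269,779.73


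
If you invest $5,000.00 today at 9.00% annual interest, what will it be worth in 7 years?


Future value formula: FV = PV × (1 + r)^t
FV = $5,000.00 × (1 + 0.09)^7
FV = $5,000.00 × 1.8280391
FV = $9,140.20

FV = PV × (1 + r)^t = $9,140.20


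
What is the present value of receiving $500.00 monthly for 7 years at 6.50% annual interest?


Present value of an ordinary annuity: PV = PMT × (1 − (1 + r)^(−n)) / r
Monthly rate r = 0.065/12 ≈ 0.00541667, n = 84
PV = $500.00 × (1 − (1 + 0.065/12)^(−84)) / (0.065/12)
PV = $500.00 × 67.342623
PV = $33,671.31

PV = PMT × (1-(1+r)^(-n))/r = $33,671.31


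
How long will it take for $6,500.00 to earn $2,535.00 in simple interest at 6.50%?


Rearrange the simple interest formula for t:
I = P × r × t  ⇒  t = I / (P × r)
t = $2,535.00 / ($6,500.00 × 0.065)
t = 6

t = I/(P×r) = 6 years


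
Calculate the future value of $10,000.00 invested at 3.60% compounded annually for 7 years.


Compound interest formula: A = P(1 + r/n)^(nt)
A = $10,000.00 × (1 + 0.036/1)^(1 × 7)
Growth factor: (1 + 0.036/1)^7 = 1.280909
A = $10,000.00 × 1.280909
A = $12,809.09

A = P(1 + r/n)^(nt) = $12,809.09


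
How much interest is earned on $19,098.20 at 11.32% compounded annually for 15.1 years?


Compound interest earned = final amount − principal.
A = P(1 + r/n)^(nt) = $19,098.20 × (1 + 0.1132/1)^(1 × 15.1) = $96,437.89
Interest = A − P = $96,437.89 − $19,098.20 = $77,339.69

Interest = A - P = $77,339.69


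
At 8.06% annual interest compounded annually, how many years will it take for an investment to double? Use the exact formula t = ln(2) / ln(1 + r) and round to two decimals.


Doubling condition: (1 + r)^t = 2
Take ln of both sides: t × ln(1 + r) = ln(2)
t = ln(2) / ln(1 + r)
t = 0.693147 / 0.077516
t = 8.94

t = ln(2) / ln(1 + r) = 8.94 years


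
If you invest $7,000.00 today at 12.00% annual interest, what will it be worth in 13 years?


Future value formula: FV = PV × (1 + r)^t
FV = $7,000.00 × (1 + 0.12)^13
FV = $7,000.00 × 4.363493
FV = $30,544.45

FV = PV × (1 + r)^t = $30,544.45


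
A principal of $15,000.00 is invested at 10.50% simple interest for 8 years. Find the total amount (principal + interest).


Total amount formula: A = P(1 + rt) = P + P·r·t
Interest: I = P × r × t = $15,000.00 × 0.105 × 8 = $12,600.00
A = P + I = $15,000.00 + $12,600.00 = $27,600.00

A = P + I = P(1 + rt) = $27,600.00


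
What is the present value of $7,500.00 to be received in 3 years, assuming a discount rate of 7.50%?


Present value formula: PV = FV / (1 + r)^t
PV = $7,500.00 / (1 + 0.075)^3
PV = $7,500.00 / 1.242297
PV = $6,037.20

PV = FV / (1 + r)^t = $6,037.20


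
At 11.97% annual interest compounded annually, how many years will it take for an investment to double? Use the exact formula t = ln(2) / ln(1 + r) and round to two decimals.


Doubling condition: (1 + r)^t = 2
Take ln of both sides: t × ln(1 + r) = ln(2)
t = ln(2) / ln(1 + r)
t = 0.693147 / 0.113061
t = 6.13

t = ln(2) / ln(1 + r) = 6.13 years


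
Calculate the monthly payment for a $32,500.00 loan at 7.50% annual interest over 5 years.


Loan payment formula: PMT = PV × r / (1 − (1 + r)^(−n))
Monthly rate r = 0.075/12 = 0.00625, n = 60 months
Denominator: 1 − (1 + 0.075/12)^(−60) = 0.311908
PMT = $32,500.00 × (0.075/12) / 0.311908
PMT = $651.23 per month

PMT = PV × r / (1-(1+r)^(-n)) = $651.23/month


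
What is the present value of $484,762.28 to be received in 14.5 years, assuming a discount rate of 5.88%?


Present value formula: PV = FV / (1 + r)^t
PV = $484,762.28 / (1 + 0.0588)^14.5
PV = $484,762.28 / 2.2898236
PV = $211,702.89

PV = FV / (1 + r)^t = $211,702.89


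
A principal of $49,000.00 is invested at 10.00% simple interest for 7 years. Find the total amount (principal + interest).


Total amount formula: A = P(1 + rt) = P + P·r·t
Interest: I = P × r × t = $49,000.00 × 0.1 × 7 = $34,300.00
A = P + I = $49,000.00 + $34,300.00 = $83,300.00

A = P + I = P(1 + rt) = $83,300.00


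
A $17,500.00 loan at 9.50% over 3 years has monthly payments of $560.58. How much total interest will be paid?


Total paid over the life of the loan = PMT × n.
Total paid = $560.58 × 36 = $20,180.88
Total interest = total paid − principal = $20,180.88 − $17,500.00 = $2,680.88

Total interest = (PMT × n) - PV = $2,680.88


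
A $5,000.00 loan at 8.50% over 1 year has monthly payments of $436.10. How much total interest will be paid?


Total paid over the life of the loan = PMT × n.
Total paid = $436.10 × 12 = $5,233.20
Total interest = total paid − principal = $5,233.20 − $5,000.00 = $233.20

Total interest = (PMT × n) - PV = $233.20


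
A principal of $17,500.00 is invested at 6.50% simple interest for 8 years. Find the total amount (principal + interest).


Total amount formula: A = P(1 + rt) = P + P·r·t
Interest: I = P × r × t = $17,500.00 × 0.065 × 8 = $9,100.00
A = P + I = $17,500.00 + $9,100.00 = $26,600.00

A = P + I = P(1 + rt) = $26,600.00


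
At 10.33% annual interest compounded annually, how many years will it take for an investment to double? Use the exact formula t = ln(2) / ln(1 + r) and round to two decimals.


Doubling condition: (1 + r)^t = 2
Take ln of both sides: t × ln(1 + r) = ln(2)
t = ln(2) / ln(1 + r)
t = 0.693147 / 0.098306
t = 7.05

t = ln(2) / ln(1 + r) = 7.05 years


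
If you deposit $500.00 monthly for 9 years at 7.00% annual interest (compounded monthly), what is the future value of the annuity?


Future value of an ordinary annuity: FV = PMT × ((1 + r)^n − 1) / r
Monthly rate r = 0.07/12 ≈ 0.00583333, n = 108
FV = $500.00 × ((1 + 0.07/12)^108 − 1) / (0.07/12)
FV = $500.00 × 149.858909
FV = $74,929.45

FV = PMT × ((1+r)^n - 1)/r = $74,929.45


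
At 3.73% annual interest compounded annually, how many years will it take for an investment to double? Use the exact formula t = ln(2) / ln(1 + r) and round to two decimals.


Doubling condition: (1 + r)^t = 2
Take ln of both sides: t × ln(1 + r) = ln(2)
t = ln(2) / ln(1 + r)
t = 0.693147 / 0.036621
t = 18.93

t = ln(2) / ln(1 + r) = 18.93 years


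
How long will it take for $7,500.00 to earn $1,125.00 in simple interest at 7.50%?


Rearrange the simple interest formula for t:
I = P × r × t  ⇒  t = I / (P × r)
t = $1,125.00 / ($7,500.00 × 0.075)
t = 2

t = I/(P×r) = 2 years


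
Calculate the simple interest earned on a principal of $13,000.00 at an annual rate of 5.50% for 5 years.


Simple interest formula: I = P × r × t
I = $13,000.00 × 0.055 × 5
I = $3,575.00

I = P × r × t = $3,575.00


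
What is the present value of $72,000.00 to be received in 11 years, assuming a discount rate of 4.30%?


Present value formula: PV = FV / (1 + r)^t
PV = $72,000.00 / (1 + 0.043)^11
PV = $72,000.00 / 1.589013
PV = $45,311.15

PV = FV / (1 + r)^t = $45,311.15


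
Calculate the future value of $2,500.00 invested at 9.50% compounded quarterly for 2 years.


Compound interest formula: A = P(1 + r/n)^(nt)
A = $2,500.00 × (1 + 0.095/4)^(4 × 2)
Growth factor: (1 + 0.095/4)^8 = 1.206567
A = $2,500.00 × 1.206567
A = $3,016.42

A = P(1 + r/n)^(nt) = $3,016.42


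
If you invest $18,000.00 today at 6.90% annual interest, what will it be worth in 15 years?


Future value formula: FV = PV × (1 + r)^t
FV = $18,000.00 × (1 + 0.069)^15
FV = $18,000.00 × 2.7206055
FV = $48,970.90

FV = PV × (1 + r)^t = $48,970.90


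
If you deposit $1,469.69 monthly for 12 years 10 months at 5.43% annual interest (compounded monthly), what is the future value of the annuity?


Future value of an ordinary annuity: FV = PMT × ((1 + r)^n − 1) / r
Monthly rate r = 0.0543/12 = 0.004525, n = 154
FV = $1,469.69 × ((1 + 0.0543/12)^154 − 1) / (0.0543/12)
FV = $1,469.69 × 221.937330
FV = $326,179.07

FV = PMT × ((1+r)^n - 1)/r = $326,179.07


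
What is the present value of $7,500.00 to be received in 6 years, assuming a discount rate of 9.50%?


Present value formula: PV = FV / (1 + r)^t
PV = $7,500.00 / (1 + 0.095)^6
PV = $7,500.00 / 1.7237914
PV = $4,350.87

PV = FV / (1 + r)^t = $4,350.87


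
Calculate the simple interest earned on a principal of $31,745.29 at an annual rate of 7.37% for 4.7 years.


Simple interest formula: I = P × r × t
I = $31,745.29 × 0.0737 × 4.7
I = $10,996.25

I = P × r × t = $10,996.25


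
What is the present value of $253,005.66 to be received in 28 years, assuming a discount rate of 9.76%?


Present value formula: PV = FV / (1 + r)^t
PV = $253,005.66 / (1 + 0.0976)^28
PV = $253,005.66 / 13.5654672
PV = $18,650.71

PV = FV / (1 + r)^t = $18,650.71


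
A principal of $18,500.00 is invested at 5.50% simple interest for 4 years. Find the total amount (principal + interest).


Total amount formula: A = P(1 + rt) = P + P·r·t
Interest: I = P × r × t = $18,500.00 × 0.055 × 4 = $4,070.00
A = P + I = $18,500.00 + $4,070.00 = $22,570.00

A = P + I = P(1 + rt) = $22,570.00


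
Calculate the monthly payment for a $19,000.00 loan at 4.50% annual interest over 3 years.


Loan payment formula: PMT = PV × r / (1 − (1 + r)^(−n))
Monthly rate r = 0.045/12 = 0.00375, n = 36 months
Denominator: 1 − (1 + 0.045/12)^(−36) = 0.126063
PMT = $19,000.00 × (0.045/12) / 0.126063
PMT = $565.19 per month

PMT = PV × r / (1-(1+r)^(-n)) = $565.19/month


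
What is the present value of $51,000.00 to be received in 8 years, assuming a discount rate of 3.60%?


Present value formula: PV = FV / (1 + r)^t
PV = $51,000.00 / (1 + 0.036)^8
PV = $51,000.00 / 1.327022
PV = $38,431.92

PV = FV / (1 + r)^t = $38,431.92


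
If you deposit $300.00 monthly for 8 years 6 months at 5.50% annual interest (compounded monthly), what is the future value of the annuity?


Future value of an ordinary annuity: FV = PMT × ((1 + r)^n − 1) / r
Monthly rate r = 0.055/12 ≈ 0.00458333, n = 102
FV = $300.00 × ((1 + 0.055/12)^102 − 1) / (0.055/12)
FV = $300.00 × 129.664460
FV = $38,899.34

FV = PMT × ((1+r)^n - 1)/r = $38,899.34


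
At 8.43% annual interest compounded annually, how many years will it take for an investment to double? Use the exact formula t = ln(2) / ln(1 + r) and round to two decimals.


Doubling condition: (1 + r)^t = 2
Take ln of both sides: t × ln(1 + r) = ln(2)
t = ln(2) / ln(1 + r)
t = 0.693147 / 0.080935
t = 8.56

t = ln(2) / ln(1 + r) = 8.56 years


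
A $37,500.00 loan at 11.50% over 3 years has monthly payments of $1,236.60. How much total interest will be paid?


Total paid over the life of the loan = PMT × n.
Total paid = $1,236.60 × 36 = $44,517.60
Total interest = total paid − principal = $44,517.60 − $37,500.00 = $7,017.60

Total interest = (PMT × n) - PV = $7,017.60


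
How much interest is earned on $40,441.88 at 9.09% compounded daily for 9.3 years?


Compound interest earned = final amount − principal.
A = P(1 + r/n)^(nt) = $40,441.88 × (1 + 0.0909/365)^(365 × 9.3) = $94,172.73
Interest = A − P = $94,172.73 − $40,441.88 = $53,730.85

Interest = A - P = $53,730.85


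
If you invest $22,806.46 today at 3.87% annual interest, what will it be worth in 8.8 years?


Future value formula: FV = PV × (1 + r)^t
FV = $22,806.46 × (1 + 0.0387)^8.8
FV = $22,806.46 × 1.3967322
FV = $31,854.52

FV = PV × (1 + r)^t = $31,854.52


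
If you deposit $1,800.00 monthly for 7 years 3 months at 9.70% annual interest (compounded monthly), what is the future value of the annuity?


Future value of an ordinary annuity: FV = PMT × ((1 + r)^n − 1) / r
Monthly rate r = 0.097/12 ≈ 0.00808333, n = 87
FV = $1,800.00 × ((1 + 0.097/12)^87 − 1) / (0.097/12)
FV = $1,800.00 × 125.518089
FV = $225,932.56

FV = PMT × ((1+r)^n - 1)/r = $225,932.56


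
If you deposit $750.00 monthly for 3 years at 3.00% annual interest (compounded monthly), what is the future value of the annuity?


Future value of an ordinary annuity: FV = PMT × ((1 + r)^n − 1) / r
Monthly rate r = 0.03/12 = 0.0025, n = 36
FV = $750.00 × ((1 + 0.03/12)^36 − 1) / (0.03/12)
FV = $750.00 × 37.620560
FV = $28,215.42

FV = PMT × ((1+r)^n - 1)/r = $28,215.42


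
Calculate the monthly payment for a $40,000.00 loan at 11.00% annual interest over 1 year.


Loan payment formula: PMT = PV × r / (1 − (1 + r)^(−n))
Monthly rate r = 0.11/12 ≈ 0.00916667, n = 12 months
Denominator: 1 − (1 + 0.11/12)^(−12) = 0.1037168
PMT = $40,000.00 × (0.11/12) / 0.1037168
PMT = $3,535.27 per month

PMT = PV × r / (1-(1+r)^(-n)) = $3,535.27/month


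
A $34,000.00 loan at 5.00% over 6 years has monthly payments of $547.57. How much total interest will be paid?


Total paid over the life of the loan = PMT × n.
Total paid = $547.57 × 72 = $39,425.04
Total interest = total paid − principal = $39,425.04 − $34,000.00 = $5,425.04

Total interest = (PMT × n) - PV = $5,425.04


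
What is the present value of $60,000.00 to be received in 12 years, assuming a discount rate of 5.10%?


Present value formula: PV = FV / (1 + r)^t
PV = $60,000.00 / (1 + 0.051)^12
PV = $60,000.00 / 1.816488
PV = $33,030.77

PV = FV / (1 + r)^t = $33,030.77


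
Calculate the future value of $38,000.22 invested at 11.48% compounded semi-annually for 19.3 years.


Compound interest formula: A = P(1 + r/n)^(nt)
A = $38,000.22 × (1 + 0.1148/2)^(2 × 19.3)
Growth factor: (1 + 0.1148/2)^38.6 = 8.6225796
A = $38,000.22 × 8.6225796
A = $327,659.92

A = P(1 + r/n)^(nt) = $327,659.92


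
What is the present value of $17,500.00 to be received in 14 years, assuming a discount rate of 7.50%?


Present value formula: PV = FV / (1 + r)^t
PV = $17,500.00 / (1 + 0.075)^14
PV = $17,500.00 / 2.752444
PV = $6,357.99

PV = FV / (1 + r)^t = $6,357.99


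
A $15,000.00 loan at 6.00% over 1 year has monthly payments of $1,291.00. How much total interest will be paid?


Total paid over the life of the loan = PMT × n.
Total paid = $1,291.00 × 12 = $15,492.00
Total interest = total paid − principal = $15,492.00 − $15,000.00 = $492.00

Total interest = (PMT × n) - PV = $492.00


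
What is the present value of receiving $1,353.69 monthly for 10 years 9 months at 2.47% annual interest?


Present value of an ordinary annuity: PV = PMT × (1 − (1 + r)^(−n)) / r
Monthly rate r = 0.0247/12 ≈ 0.00205833, n = 129
PV = $1,353.69 × (1 − (1 + 0.0247/12)^(−129)) / (0.0247/12)
PV = $1,353.69 × 113.192280
PV = $153,227.26

PV = PMT × (1-(1+r)^(-n))/r = $153,227.26


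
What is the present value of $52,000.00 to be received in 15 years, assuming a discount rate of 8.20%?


Present value formula: PV = FV / (1 + r)^t
PV = $52,000.00 / (1 + 0.082)^15
PV = $52,000.00 / 3.261436
PV = $15,943.90

PV = FV / (1 + r)^t = $15,943.90


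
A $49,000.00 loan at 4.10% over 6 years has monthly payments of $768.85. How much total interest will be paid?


Total paid over the life of the loan = PMT × n.
Total paid = $768.85 × 72 = $55,357.20
Total interest = total paid − principal = $55,357.20 − $49,000.00 = $6,357.20

Total interest = (PMT × n) - PV = $6,357.20


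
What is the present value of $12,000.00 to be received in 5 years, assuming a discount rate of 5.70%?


Present value formula: PV = FV / (1 + r)^t
PV = $12,000.00 / (1 + 0.057)^5
PV = $12,000.00 / 1.319395
PV = $9,095.08

PV = FV / (1 + r)^t = $9,095.08
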